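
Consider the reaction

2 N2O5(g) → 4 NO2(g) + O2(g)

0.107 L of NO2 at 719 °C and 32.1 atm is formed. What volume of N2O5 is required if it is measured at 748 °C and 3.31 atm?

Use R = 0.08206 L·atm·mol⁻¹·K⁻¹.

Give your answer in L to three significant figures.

n(NO2) = PV/RT = (32.1 × 0.107) / (0.08206 × 992.15) = 0.04219 mol
n(N2O5) = (2/4) × 0.04219 = 0.02109 mol
V = nRT/P = 0.02109 × 0.08206 × 1021.15 / 3.31 = 0.5339 L

0.534 L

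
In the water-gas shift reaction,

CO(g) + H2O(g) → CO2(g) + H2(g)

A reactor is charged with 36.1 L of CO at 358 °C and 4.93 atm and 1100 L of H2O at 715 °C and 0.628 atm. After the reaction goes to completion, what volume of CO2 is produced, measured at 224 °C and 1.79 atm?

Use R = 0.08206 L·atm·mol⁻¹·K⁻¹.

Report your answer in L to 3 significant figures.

n(CO) = PV/RT = (4.93 × 36.1) / (0.08206 × 631.15) = 3.436 mol
n(H2O) = PV/RT = (0.628 × 1100) / (0.08206 × 988.15) = 8.519 mol
For 3.436 mol CO, stoichiometry requires (1/1) × 3.436 = 3.436 mol H2O; 8.519 mol is available, so CO is limiting.
n(CO2) = (1/1) × 3.436 = 3.436 mol
V(CO2) = nRT/P = 3.436 × 0.08206 × 497.15 / 1.79 = 78.31 L

78.3 L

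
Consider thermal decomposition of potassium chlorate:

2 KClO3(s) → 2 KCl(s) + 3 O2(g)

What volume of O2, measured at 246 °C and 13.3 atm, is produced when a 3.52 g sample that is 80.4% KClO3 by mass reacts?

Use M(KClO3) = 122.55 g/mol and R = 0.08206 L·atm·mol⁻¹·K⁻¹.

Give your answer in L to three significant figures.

mass of KClO3 = 3.52 × 80.4/100 = 2.830 g
n(KClO3) = 2.830 / 122.55 = 0.02309 mol
n(O2) = (3/2) × 0.02309 = 0.03463 mol
V = nRT/P = 0.03463 × 0.08206 × 519.15 / 13.3 = 0.1109 L

0.111 L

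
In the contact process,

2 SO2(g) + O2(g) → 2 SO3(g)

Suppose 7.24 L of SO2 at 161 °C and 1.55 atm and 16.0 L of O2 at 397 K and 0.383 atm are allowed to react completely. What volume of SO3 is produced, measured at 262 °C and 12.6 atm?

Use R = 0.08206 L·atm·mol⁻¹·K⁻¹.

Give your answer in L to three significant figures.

1.10 L

n(SO2) = PV/RT = (1.55 × 7.24) / (0.08206 × 434.15) = 0.3150 mol
n(O2) = PV/RT = (0.383 × 16.0) / (0.08206 × 397) = 0.1881 mol
For 0.3150 mol SO2, stoichiometry requires (1/2) × 0.3150 = 0.1575 mol O2; 0.1881 mol is available, so SO2 is limiting.
n(SO3) = (2/2) × 0.3150 = 0.3150 mol
V(SO3) = nRT/P = 0.3150 × 0.08206 × 535.15 / 12.6 = 1.098 L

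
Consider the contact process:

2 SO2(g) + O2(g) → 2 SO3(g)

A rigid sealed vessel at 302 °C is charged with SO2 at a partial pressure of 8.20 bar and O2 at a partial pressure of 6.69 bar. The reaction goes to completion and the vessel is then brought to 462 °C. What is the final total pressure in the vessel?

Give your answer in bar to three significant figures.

13.8 bar

With V and T fixed, P_i ∝ n_i, so the mole ratios apply directly to partial pressures at 302 °C.
P(O2) required for 8.20 bar of SO2 = (1/2) × 8.20 = 4.100 bar; available 6.69 bar, so SO2 is limiting.
P(O2) remaining = 6.69 − (1/2) × 8.20 = 2.590 bar
P(gaseous products) = (2)/2 × 8.20 = 8.200 bar
P_total at 302 °C = 2.590 + 8.200 = 10.79 bar
Scaling to 462 °C: P = 10.79 × 735.15/575.15 = 13.79 bar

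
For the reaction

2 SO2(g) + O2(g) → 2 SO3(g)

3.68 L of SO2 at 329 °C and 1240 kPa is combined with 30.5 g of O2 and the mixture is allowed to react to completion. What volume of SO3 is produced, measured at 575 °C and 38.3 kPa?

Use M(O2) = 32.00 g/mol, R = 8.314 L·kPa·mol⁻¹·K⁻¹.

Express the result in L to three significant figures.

168 L

n(SO2) = PV/RT = (1240 × 3.68) / (8.314 × 602.15) = 0.9115 mol
n(O2) = 30.5 / 32.00 = 0.9531 mol
For 0.9115 mol SO2, stoichiometry requires (1/2) × 0.9115 = 0.4557 mol O2; 0.9531 mol is available, so SO2 is limiting.
n(SO3) = (2/2) × 0.9115 = 0.9115 mol
V(SO3) = nRT/P = 0.9115 × 8.314 × 848.15 / 38.3 = 167.8 L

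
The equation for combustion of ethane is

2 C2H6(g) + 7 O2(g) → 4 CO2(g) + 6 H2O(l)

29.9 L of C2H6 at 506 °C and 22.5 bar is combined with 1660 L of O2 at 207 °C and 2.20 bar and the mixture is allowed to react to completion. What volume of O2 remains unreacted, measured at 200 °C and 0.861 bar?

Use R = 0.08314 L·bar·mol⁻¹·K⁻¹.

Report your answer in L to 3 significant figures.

2520 L

n(C2H6) = PV/RT = (22.5 × 29.9) / (0.08314 × 779.15) = 10.39 mol
n(O2) = PV/RT = (2.20 × 1660) / (0.08314 × 480.15) = 91.48 mol
For 10.39 mol C2H6, stoichiometry requires (7/2) × 10.39 = 36.37 mol O2; 91.48 mol is available, so C2H6 is limiting.
n(O2) consumed = (7/2) × 10.39 = 36.37 mol; remaining = 91.48 − 36.37 = 55.11 mol
V(O2) = nRT/P = 55.11 × 0.08314 × 473.15 / 0.861 = 2518 L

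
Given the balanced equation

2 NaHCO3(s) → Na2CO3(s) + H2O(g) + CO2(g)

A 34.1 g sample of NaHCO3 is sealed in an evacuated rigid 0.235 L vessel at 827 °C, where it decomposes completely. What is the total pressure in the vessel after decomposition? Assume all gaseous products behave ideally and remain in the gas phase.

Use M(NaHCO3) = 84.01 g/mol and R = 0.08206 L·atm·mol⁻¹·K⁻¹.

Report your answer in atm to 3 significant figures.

156 atm

n(NaHCO3) = 34.1 / 84.01 = 0.4059 mol
n(gas produced) = (2/2) × 0.4059 = 0.4059 mol
P = nRT/V = 0.4059 × 0.08206 × 1100.15 / 0.235 = 155.9 atm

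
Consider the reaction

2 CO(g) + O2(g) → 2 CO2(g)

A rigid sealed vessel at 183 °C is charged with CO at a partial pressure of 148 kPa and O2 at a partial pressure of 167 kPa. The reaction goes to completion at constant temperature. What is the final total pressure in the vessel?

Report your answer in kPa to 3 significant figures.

Because the vessel is rigid and T is held at 183 °C, work the stoichiometry in partial pressures (P_i = n_iRT/V).
P(O2) required for 148 kPa of CO = (1/2) × 148 = 74.00 kPa; available 167 kPa, so CO is limiting.
P(O2) remaining = 167 − (1/2) × 148 = 93.00 kPa
P(gaseous products) = (2)/2 × 148 = 148.0 kPa
P_total at 183 °C = 93.00 + 148.0 = 241.0 kPa

241 kPa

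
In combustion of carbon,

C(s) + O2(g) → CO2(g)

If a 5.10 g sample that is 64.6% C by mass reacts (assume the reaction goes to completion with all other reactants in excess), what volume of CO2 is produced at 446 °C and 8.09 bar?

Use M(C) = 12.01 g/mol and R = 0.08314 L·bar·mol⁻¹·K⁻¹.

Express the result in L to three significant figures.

2.03 L

mass of C = 5.10 × 64.6/100 = 3.295 g
n(C) = 3.295 / 12.01 = 0.2744 mol
n(CO2) = (1/1) × 0.2744 = 0.2744 mol
V = nRT/P = 0.2744 × 0.08314 × 719.15 / 8.09 = 2.028 L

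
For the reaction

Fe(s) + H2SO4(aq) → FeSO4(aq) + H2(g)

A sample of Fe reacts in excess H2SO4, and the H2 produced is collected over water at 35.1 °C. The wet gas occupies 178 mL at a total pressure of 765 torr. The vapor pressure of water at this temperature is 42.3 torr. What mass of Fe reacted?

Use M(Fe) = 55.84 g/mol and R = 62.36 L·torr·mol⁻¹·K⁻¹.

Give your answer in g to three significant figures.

0.374 g

P(H2) = 765 − 42.3 = 722.7 torr
n(H2) = PV/RT = (722.7 × 0.1780) / (62.36 × 308.25) = 0.006692 mol
n(Fe) = (1/1) × 0.006692 = 0.006692 mol
m(Fe) = 0.006692 × 55.84 = 0.3737 g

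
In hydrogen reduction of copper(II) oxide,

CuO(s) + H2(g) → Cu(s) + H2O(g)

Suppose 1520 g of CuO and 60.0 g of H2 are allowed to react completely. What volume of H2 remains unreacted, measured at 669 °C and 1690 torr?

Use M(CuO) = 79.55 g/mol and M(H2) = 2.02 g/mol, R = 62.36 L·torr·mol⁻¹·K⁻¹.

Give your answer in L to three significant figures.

368 L

n(CuO) = 1520 / 79.55 = 19.11 mol
n(H2) = 60.0 / 2.02 = 29.70 mol
For 19.11 mol CuO, stoichiometry requires (1/1) × 19.11 = 19.11 mol H2; 29.70 mol is available, so CuO is limiting.
n(H2) consumed = (1/1) × 19.11 = 19.11 mol; remaining = 29.70 − 19.11 = 10.59 mol
V(H2) = nRT/P = 10.59 × 62.36 × 942.15 / 1690 = 368.2 L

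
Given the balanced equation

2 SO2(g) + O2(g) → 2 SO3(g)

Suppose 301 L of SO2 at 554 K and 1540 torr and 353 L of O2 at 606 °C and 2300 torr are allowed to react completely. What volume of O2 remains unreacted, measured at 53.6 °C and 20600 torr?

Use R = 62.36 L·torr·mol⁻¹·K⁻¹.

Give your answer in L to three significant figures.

n(SO2) = PV/RT = (1540 × 301) / (62.36 × 554) = 13.42 mol
n(O2) = PV/RT = (2300 × 353) / (62.36 × 879.15) = 14.81 mol
For 13.42 mol SO2, stoichiometry requires (1/2) × 13.42 = 6.710 mol O2; 14.81 mol is available, so SO2 is limiting.
n(O2) consumed = (1/2) × 13.42 = 6.710 mol; remaining = 14.81 − 6.710 = 8.100 mol
V(O2) = nRT/P = 8.100 × 62.36 × 326.75 / 20600 = 8.012 L

8.01 L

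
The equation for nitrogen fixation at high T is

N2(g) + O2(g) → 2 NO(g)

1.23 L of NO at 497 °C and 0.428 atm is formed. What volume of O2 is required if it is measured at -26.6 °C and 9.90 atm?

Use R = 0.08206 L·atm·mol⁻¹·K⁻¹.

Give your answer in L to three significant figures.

n(NO) = PV/RT = (0.428 × 1.23) / (0.08206 × 770.15) = 0.008330 mol
n(O2) = (1/2) × 0.008330 = 0.004165 mol
V = nRT/P = 0.004165 × 0.08206 × 246.55 / 9.90 = 0.008512 L

0.00851 L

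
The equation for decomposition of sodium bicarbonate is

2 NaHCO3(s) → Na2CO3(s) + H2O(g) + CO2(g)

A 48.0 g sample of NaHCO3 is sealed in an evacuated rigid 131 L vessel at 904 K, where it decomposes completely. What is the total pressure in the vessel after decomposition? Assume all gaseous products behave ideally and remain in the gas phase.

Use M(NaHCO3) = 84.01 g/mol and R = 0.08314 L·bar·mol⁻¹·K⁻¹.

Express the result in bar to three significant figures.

0.328 bar

n(NaHCO3) = 48.0 / 84.01 = 0.5714 mol
n(gas produced) = (2/2) × 0.5714 = 0.5714 mol
P = nRT/V = 0.5714 × 0.08314 × 904 / 131 = 0.3278 bar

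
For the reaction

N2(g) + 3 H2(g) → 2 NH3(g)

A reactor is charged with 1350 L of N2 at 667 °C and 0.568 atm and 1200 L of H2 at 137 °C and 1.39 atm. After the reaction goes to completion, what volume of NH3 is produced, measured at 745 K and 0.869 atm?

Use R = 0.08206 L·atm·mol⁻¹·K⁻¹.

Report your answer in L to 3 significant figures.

n(N2) = PV/RT = (0.568 × 1350) / (0.08206 × 940.15) = 9.939 mol
n(H2) = PV/RT = (1.39 × 1200) / (0.08206 × 410.15) = 49.56 mol
For 9.939 mol N2, stoichiometry requires (3/1) × 9.939 = 29.82 mol H2; 49.56 mol is available, so N2 is limiting.
n(NH3) = (2/1) × 9.939 = 19.88 mol
V(NH3) = nRT/P = 19.88 × 0.08206 × 745 / 0.869 = 1399 L

1400 L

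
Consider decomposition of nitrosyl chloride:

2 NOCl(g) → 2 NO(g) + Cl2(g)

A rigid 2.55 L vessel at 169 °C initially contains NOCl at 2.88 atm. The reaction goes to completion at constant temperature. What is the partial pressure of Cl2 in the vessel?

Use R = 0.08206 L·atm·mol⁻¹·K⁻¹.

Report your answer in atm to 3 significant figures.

n(NOCl)₀ = PV/RT = (2.88 × 2.55) / (0.08206 × 442.15) = 0.2024 mol
n(Cl2) = (1/2) × 0.2024 = 0.1012 mol
P(Cl2) = nRT/V = 0.1012 × 0.08206 × 442.15 / 2.55 = 1.440 atm

1.44 atm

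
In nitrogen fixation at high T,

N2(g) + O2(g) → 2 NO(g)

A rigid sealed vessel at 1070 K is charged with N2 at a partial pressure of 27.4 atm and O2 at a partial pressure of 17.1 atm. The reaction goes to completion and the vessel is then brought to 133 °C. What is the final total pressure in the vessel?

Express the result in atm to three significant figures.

Because the vessel is rigid and T is held at 1070 K, work the stoichiometry in partial pressures (P_i = n_iRT/V).
P(O2) required for 27.4 atm of N2 = (1/1) × 27.4 = 27.40 atm; available 17.1 atm, so O2 is limiting.
P(N2) remaining = 27.4 − (1/1) × 17.1 = 10.30 atm
P(gaseous products) = (2)/1 × 17.1 = 34.20 atm
P_total at 1070 K = 10.30 + 34.20 = 44.50 atm
Scaling to 133 °C: P = 44.50 × 406.15/1070 = 16.89 atm

16.9 atm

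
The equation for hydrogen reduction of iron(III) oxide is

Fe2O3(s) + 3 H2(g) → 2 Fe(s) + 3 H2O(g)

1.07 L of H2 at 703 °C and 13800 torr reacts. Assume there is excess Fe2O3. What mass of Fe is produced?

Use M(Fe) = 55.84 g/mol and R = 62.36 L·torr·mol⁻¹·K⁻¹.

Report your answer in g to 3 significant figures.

9.03 g

n(H2) = PV/RT = (13800 × 1.07) / (62.36 × 976.15) = 0.2426 mol
n(Fe) = (2/3) × 0.2426 = 0.1617 mol
m(Fe) = 0.1617 × 55.84 = 9.029 g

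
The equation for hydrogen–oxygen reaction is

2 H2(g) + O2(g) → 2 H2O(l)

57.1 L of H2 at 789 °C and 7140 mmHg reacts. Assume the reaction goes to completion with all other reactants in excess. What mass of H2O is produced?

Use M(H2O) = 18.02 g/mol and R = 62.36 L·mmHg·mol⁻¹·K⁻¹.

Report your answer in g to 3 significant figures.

n(H2) = PV/RT = (7140 × 57.1) / (62.36 × 1062.15) = 6.155 mol
n(H2O) = (2/2) × 6.155 = 6.155 mol
m(H2O) = 6.155 × 18.02 = 110.9 g

111 g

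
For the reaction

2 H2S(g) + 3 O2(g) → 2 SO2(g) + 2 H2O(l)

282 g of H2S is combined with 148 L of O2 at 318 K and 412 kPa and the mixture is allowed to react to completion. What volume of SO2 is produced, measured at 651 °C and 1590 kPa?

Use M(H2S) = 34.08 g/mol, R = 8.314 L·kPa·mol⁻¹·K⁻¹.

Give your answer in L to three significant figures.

n(H2S) = 282 / 34.08 = 8.275 mol
n(O2) = PV/RT = (412 × 148) / (8.314 × 318) = 23.06 mol
For 8.275 mol H2S, stoichiometry requires (3/2) × 8.275 = 12.41 mol O2; 23.06 mol is available, so H2S is limiting.
n(SO2) = (2/2) × 8.275 = 8.275 mol
V(SO2) = nRT/P = 8.275 × 8.314 × 924.15 / 1590 = 39.99 L

40.0 L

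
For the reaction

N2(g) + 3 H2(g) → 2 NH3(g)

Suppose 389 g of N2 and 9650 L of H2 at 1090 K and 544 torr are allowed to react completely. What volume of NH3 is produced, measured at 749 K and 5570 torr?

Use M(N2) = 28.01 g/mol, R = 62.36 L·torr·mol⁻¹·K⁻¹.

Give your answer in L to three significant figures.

n(N2) = 389 / 28.01 = 13.89 mol
n(H2) = PV/RT = (544 × 9650) / (62.36 × 1090) = 77.23 mol
For 13.89 mol N2, stoichiometry requires (3/1) × 13.89 = 41.67 mol H2; 77.23 mol is available, so N2 is limiting.
n(NH3) = (2/1) × 13.89 = 27.78 mol
V(NH3) = nRT/P = 27.78 × 62.36 × 749 / 5570 = 233.0 L

233 L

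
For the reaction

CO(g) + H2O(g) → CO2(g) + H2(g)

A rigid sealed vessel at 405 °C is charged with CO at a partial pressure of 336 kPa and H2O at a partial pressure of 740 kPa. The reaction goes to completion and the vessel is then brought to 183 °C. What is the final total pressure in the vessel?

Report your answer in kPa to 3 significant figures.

724 kPa

Because the vessel is rigid and T is held at 405 °C, work the stoichiometry in partial pressures (P_i = n_iRT/V).
P(H2O) required for 336 kPa of CO = (1/1) × 336 = 336.0 kPa; available 740 kPa, so CO is limiting.
P(H2O) remaining = 740 − (1/1) × 336 = 404.0 kPa
P(gaseous products) = (1+1)/1 × 336 = 672.0 kPa
P_total at 405 °C = 404.0 + 672.0 = 1076 kPa
Scaling to 183 °C: P = 1076 × 456.15/678.15 = 723.8 kPa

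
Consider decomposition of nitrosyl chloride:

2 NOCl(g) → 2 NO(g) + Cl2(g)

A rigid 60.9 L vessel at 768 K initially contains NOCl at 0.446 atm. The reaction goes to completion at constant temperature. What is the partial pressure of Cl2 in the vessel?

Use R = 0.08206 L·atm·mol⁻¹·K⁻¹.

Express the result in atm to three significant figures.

n(NOCl)₀ = PV/RT = (0.446 × 60.9) / (0.08206 × 768) = 0.4310 mol
n(Cl2) = (1/2) × 0.4310 = 0.2155 mol
P(Cl2) = nRT/V = 0.2155 × 0.08206 × 768 / 60.9 = 0.2230 atm

0.223 atm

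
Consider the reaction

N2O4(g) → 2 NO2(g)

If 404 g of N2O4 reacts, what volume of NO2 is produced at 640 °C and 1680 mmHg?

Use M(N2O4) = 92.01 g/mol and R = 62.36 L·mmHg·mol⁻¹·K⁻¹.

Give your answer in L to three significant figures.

298 L

n(N2O4) = 404.0 / 92.01 = 4.391 mol
n(NO2) = (2/1) × 4.391 = 8.782 mol
V = nRT/P = 8.782 × 62.36 × 913.15 / 1680 = 297.7 L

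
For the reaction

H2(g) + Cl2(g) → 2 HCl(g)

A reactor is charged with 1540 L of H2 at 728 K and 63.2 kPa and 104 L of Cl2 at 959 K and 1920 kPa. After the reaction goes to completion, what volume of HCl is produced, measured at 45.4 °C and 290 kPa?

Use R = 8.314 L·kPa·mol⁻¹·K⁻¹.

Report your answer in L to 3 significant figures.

n(H2) = PV/RT = (63.2 × 1540) / (8.314 × 728) = 16.08 mol
n(Cl2) = PV/RT = (1920 × 104) / (8.314 × 959) = 25.04 mol
For 16.08 mol H2, stoichiometry requires (1/1) × 16.08 = 16.08 mol Cl2; 25.04 mol is available, so H2 is limiting.
n(HCl) = (2/1) × 16.08 = 32.16 mol
V(HCl) = nRT/P = 32.16 × 8.314 × 318.55 / 290 = 293.7 L

294 L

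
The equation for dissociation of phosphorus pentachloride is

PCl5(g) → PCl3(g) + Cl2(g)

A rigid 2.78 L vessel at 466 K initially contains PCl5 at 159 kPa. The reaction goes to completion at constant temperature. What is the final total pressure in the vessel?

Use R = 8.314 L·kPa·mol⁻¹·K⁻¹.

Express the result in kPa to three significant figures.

318 kPa

Since T and V are fixed, P_final/P_initial = n_final/n_initial = 2/1.
P_final = (2/1) × 159 = 318.0 kPa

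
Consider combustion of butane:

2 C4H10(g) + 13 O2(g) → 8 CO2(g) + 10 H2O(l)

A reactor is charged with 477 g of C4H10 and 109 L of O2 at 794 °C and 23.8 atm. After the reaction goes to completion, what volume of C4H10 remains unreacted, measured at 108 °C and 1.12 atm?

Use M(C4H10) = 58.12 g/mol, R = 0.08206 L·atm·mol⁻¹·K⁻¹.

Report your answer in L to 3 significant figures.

102 L

n(C4H10) = 477 / 58.12 = 8.207 mol
n(O2) = PV/RT = (23.8 × 109) / (0.08206 × 1067.15) = 29.62 mol
For 8.207 mol C4H10, stoichiometry requires (13/2) × 8.207 = 53.35 mol O2; 29.62 mol is available, so O2 is limiting.
n(C4H10) consumed = (2/13) × 29.62 = 4.557 mol; remaining = 8.207 − 4.557 = 3.650 mol
V(C4H10) = nRT/P = 3.650 × 0.08206 × 381.15 / 1.12 = 101.9 L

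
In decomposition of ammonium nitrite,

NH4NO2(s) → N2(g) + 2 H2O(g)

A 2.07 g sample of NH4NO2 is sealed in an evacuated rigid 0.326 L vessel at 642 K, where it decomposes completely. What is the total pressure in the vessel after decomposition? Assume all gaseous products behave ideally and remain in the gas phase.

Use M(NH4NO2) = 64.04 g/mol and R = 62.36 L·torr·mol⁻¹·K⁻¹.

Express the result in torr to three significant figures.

11900 torr

n(NH4NO2) = 2.07 / 64.04 = 0.03232 mol
n(gas produced) = (3/1) × 0.03232 = 0.09696 mol
P = nRT/V = 0.09696 × 62.36 × 642 / 0.326 = 11910 torr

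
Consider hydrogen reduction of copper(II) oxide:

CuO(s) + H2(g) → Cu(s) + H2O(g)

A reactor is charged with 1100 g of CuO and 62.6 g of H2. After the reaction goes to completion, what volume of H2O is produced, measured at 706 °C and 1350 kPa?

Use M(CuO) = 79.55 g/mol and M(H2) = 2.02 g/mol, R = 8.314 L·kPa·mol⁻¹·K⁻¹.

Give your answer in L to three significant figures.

83.4 L

n(CuO) = 1100 / 79.55 = 13.83 mol
n(H2) = 62.6 / 2.02 = 30.99 mol
For 13.83 mol CuO, stoichiometry requires (1/1) × 13.83 = 13.83 mol H2; 30.99 mol is available, so CuO is limiting.
n(H2O) = (1/1) × 13.83 = 13.83 mol
V(H2O) = nRT/P = 13.83 × 8.314 × 979.15 / 1350 = 83.40 L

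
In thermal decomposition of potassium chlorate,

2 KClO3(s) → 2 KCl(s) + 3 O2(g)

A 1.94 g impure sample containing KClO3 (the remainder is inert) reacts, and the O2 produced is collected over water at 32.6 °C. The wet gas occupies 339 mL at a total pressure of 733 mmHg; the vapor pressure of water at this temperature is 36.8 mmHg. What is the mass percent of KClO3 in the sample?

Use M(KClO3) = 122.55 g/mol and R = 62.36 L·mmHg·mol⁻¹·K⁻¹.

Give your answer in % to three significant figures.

52.1 %

P(O2) = 733 − 36.8 = 696.2 mmHg
n(O2) = PV/RT = (696.2 × 0.3390) / (62.36 × 305.75) = 0.01238 mol
n(KClO3) = (2/3) × 0.01238 = 0.008253 mol
m(KClO3) = 0.008253 × 122.55 = 1.011 g
%KClO3 = 1.011 / 1.94 × 100 = 52.11%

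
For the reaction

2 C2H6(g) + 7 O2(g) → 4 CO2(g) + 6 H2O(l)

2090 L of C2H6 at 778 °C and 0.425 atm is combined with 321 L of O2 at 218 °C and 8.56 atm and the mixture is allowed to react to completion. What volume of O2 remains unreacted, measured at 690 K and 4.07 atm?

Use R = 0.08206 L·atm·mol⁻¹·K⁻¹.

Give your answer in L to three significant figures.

447 L

n(C2H6) = PV/RT = (0.425 × 2090) / (0.08206 × 1051.15) = 10.30 mol
n(O2) = PV/RT = (8.56 × 321) / (0.08206 × 491.15) = 68.18 mol
For 10.30 mol C2H6, stoichiometry requires (7/2) × 10.30 = 36.05 mol O2; 68.18 mol is available, so C2H6 is limiting.
n(O2) consumed = (7/2) × 10.30 = 36.05 mol; remaining = 68.18 − 36.05 = 32.13 mol
V(O2) = nRT/P = 32.13 × 0.08206 × 690 / 4.07 = 447.0 L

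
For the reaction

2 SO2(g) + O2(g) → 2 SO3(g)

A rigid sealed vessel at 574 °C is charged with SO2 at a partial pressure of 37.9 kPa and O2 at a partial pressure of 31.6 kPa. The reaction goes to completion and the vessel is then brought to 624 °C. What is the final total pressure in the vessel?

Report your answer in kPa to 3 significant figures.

With V and T fixed, P_i ∝ n_i, so the mole ratios apply directly to partial pressures at 574 °C.
P(O2) required for 37.9 kPa of SO2 = (1/2) × 37.9 = 18.95 kPa; available 31.6 kPa, so SO2 is limiting.
P(O2) remaining = 31.6 − (1/2) × 37.9 = 12.65 kPa
P(gaseous products) = (2)/2 × 37.9 = 37.90 kPa
P_total at 574 °C = 12.65 + 37.90 = 50.55 kPa
Scaling to 624 °C: P = 50.55 × 897.15/847.15 = 53.53 kPa

53.5 kPa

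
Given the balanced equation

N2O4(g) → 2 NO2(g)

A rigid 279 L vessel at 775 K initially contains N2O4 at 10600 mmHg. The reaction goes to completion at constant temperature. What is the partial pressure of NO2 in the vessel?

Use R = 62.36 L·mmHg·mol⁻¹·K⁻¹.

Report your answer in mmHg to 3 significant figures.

21200 mmHg

n(N2O4)₀ = PV/RT = (10600 × 279) / (62.36 × 775) = 61.19 mol
n(NO2) = (2/1) × 61.19 = 122.4 mol
P(NO2) = nRT/V = 122.4 × 62.36 × 775 / 279 = 21200 mmHg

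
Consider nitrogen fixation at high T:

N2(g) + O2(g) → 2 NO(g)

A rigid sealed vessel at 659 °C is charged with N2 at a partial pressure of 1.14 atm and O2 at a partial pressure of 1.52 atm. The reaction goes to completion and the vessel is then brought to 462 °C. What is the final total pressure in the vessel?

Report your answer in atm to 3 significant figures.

Because the vessel is rigid and T is held at 659 °C, work the stoichiometry in partial pressures (P_i = n_iRT/V).
P(O2) required for 1.14 atm of N2 = (1/1) × 1.14 = 1.140 atm; available 1.52 atm, so N2 is limiting.
P(O2) remaining = 1.52 − (1/1) × 1.14 = 0.3800 atm
P(gaseous products) = (2)/1 × 1.14 = 2.280 atm
P_total at 659 °C = 0.3800 + 2.280 = 2.660 atm
Scaling to 462 °C: P = 2.660 × 735.15/932.15 = 2.098 atm

2.10 atm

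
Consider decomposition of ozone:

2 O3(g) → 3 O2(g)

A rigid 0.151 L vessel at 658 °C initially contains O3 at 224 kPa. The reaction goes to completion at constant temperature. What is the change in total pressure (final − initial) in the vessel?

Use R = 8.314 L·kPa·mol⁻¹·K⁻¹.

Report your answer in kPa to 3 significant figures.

112 kPa

At constant T and V, P ∝ n(gas): 2 mol gas → 3 mol gas.
P_final = (3/2) × 224 = 336.0 kPa; ΔP = 336.0 − 224 = 112.0 kPa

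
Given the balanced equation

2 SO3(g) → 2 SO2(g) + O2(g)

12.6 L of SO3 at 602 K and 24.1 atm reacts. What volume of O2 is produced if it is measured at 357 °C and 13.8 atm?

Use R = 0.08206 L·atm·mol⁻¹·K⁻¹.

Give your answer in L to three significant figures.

n(SO3) = PV/RT = (24.1 × 12.6) / (0.08206 × 602) = 6.147 mol
n(O2) = (1/2) × 6.147 = 3.074 mol
V = nRT/P = 3.074 × 0.08206 × 630.15 / 13.8 = 11.52 L

11.5 L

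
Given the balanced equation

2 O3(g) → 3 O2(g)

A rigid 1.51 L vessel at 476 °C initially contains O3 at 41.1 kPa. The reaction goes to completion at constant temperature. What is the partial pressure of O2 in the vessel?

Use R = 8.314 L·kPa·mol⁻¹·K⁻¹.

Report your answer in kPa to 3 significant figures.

61.7 kPa

n(O3)₀ = PV/RT = (41.1 × 1.51) / (8.314 × 749.15) = 0.009964 mol
n(O2) = (3/2) × 0.009964 = 0.01495 mol
P(O2) = nRT/V = 0.01495 × 8.314 × 749.15 / 1.51 = 61.67 kPa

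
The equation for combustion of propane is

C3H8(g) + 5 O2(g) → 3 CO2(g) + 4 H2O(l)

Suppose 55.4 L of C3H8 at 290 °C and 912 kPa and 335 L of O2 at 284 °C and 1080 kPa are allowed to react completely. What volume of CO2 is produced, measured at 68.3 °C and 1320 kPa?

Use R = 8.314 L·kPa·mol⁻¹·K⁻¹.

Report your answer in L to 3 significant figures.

n(C3H8) = PV/RT = (912 × 55.4) / (8.314 × 563.15) = 10.79 mol
n(O2) = PV/RT = (1080 × 335) / (8.314 × 557.15) = 78.11 mol
For 10.79 mol C3H8, stoichiometry requires (5/1) × 10.79 = 53.95 mol O2; 78.11 mol is available, so C3H8 is limiting.
n(CO2) = (3/1) × 10.79 = 32.37 mol
V(CO2) = nRT/P = 32.37 × 8.314 × 341.45 / 1320 = 69.62 L

69.6 L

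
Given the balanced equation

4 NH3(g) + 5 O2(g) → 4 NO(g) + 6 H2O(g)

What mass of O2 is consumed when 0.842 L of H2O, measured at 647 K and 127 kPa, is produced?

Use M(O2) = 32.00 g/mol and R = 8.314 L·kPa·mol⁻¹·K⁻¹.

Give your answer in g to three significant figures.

n(H2O) = PV/RT = (127 × 0.842) / (8.314 × 647) = 0.01988 mol
n(O2) = (5/6) × 0.01988 = 0.01657 mol
m(O2) = 0.01657 × 32.00 = 0.5302 g

0.530 g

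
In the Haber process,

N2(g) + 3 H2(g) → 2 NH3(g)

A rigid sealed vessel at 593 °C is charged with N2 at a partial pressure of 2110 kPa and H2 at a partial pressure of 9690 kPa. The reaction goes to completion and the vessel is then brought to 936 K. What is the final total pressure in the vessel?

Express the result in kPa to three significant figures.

At constant V, partial pressures at 593 °C are proportional to moles, so apply stoichiometry directly to pressures.
P(H2) required for 2110 kPa of N2 = (3/1) × 2110 = 6330 kPa; available 9690 kPa, so N2 is limiting.
P(H2) remaining = 9690 − (3/1) × 2110 = 3360 kPa
P(gaseous products) = (2)/1 × 2110 = 4220 kPa
P_total at 593 °C = 3360 + 4220 = 7580 kPa
Scaling to 936 K: P = 7580 × 936/866.15 = 8191 kPa

8190 kPa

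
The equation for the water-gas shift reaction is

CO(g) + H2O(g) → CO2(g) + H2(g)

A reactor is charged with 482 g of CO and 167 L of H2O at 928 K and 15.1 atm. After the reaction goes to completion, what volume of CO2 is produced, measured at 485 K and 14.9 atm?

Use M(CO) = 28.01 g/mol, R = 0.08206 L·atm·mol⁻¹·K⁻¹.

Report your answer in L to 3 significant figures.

n(CO) = 482 / 28.01 = 17.21 mol
n(H2O) = PV/RT = (15.1 × 167) / (0.08206 × 928) = 33.11 mol
For 17.21 mol CO, stoichiometry requires (1/1) × 17.21 = 17.21 mol H2O; 33.11 mol is available, so CO is limiting.
n(CO2) = (1/1) × 17.21 = 17.21 mol
V(CO2) = nRT/P = 17.21 × 0.08206 × 485 / 14.9 = 45.97 L

46.0 L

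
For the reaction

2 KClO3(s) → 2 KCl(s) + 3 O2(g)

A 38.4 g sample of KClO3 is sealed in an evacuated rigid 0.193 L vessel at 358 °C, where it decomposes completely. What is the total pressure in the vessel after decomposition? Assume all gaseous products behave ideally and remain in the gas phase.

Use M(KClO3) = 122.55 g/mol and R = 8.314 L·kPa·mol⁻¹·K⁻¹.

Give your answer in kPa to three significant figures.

n(KClO3) = 38.4 / 122.55 = 0.3133 mol
n(gas produced) = (3/2) × 0.3133 = 0.4700 mol
P = nRT/V = 0.4700 × 8.314 × 631.15 / 0.193 = 12780 kPa

12800 kPa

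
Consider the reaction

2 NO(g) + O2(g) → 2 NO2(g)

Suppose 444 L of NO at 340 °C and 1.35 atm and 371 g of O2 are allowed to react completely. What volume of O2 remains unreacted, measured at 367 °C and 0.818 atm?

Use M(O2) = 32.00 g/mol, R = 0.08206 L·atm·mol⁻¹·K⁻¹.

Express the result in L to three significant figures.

n(NO) = PV/RT = (1.35 × 444) / (0.08206 × 613.15) = 11.91 mol
n(O2) = 371 / 32.00 = 11.59 mol
For 11.91 mol NO, stoichiometry requires (1/2) × 11.91 = 5.955 mol O2; 11.59 mol is available, so NO is limiting.
n(O2) consumed = (1/2) × 11.91 = 5.955 mol; remaining = 11.59 − 5.955 = 5.635 mol
V(O2) = nRT/P = 5.635 × 0.08206 × 640.15 / 0.818 = 361.9 L

362 L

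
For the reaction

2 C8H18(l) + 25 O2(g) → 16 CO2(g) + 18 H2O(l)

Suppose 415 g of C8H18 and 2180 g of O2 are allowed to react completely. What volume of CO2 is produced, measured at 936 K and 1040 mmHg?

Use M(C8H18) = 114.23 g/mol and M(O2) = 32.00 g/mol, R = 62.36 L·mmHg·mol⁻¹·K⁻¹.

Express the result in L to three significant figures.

1630 L

n(C8H18) = 415 / 114.23 = 3.633 mol
n(O2) = 2180 / 32.00 = 68.12 mol
For 3.633 mol C8H18, stoichiometry requires (25/2) × 3.633 = 45.41 mol O2; 68.12 mol is available, so C8H18 is limiting.
n(CO2) = (16/2) × 3.633 = 29.06 mol
V(CO2) = nRT/P = 29.06 × 62.36 × 936 / 1040 = 1631 L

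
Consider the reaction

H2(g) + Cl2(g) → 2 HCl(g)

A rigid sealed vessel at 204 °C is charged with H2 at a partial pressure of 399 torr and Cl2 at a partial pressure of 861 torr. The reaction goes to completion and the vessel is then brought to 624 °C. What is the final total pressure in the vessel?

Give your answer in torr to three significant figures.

At constant V, partial pressures at 204 °C are proportional to moles, so apply stoichiometry directly to pressures.
P(Cl2) required for 399 torr of H2 = (1/1) × 399 = 399.0 torr; available 861 torr, so H2 is limiting.
P(Cl2) remaining = 861 − (1/1) × 399 = 462.0 torr
P(gaseous products) = (2)/1 × 399 = 798.0 torr
P_total at 204 °C = 462.0 + 798.0 = 1260 torr
Scaling to 624 °C: P = 1260 × 897.15/477.15 = 2369 torr

2370 torr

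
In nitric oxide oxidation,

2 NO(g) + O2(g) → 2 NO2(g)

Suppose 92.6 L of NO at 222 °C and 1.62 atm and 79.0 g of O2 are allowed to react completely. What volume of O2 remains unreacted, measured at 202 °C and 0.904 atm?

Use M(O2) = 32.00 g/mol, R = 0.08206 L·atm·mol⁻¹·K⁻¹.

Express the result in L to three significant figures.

n(NO) = PV/RT = (1.62 × 92.6) / (0.08206 × 495.15) = 3.692 mol
n(O2) = 79.0 / 32.00 = 2.469 mol
For 3.692 mol NO, stoichiometry requires (1/2) × 3.692 = 1.846 mol O2; 2.469 mol is available, so NO is limiting.
n(O2) consumed = (1/2) × 3.692 = 1.846 mol; remaining = 2.469 − 1.846 = 0.6230 mol
V(O2) = nRT/P = 0.6230 × 0.08206 × 475.15 / 0.904 = 26.87 L

26.9 L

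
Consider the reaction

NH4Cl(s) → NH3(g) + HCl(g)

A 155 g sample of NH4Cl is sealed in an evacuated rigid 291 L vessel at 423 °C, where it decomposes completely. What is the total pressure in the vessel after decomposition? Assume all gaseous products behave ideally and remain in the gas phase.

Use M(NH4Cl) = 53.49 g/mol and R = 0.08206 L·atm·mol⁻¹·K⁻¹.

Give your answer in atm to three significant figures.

n(NH4Cl) = 155 / 53.49 = 2.898 mol
n(gas produced) = (2/1) × 2.898 = 5.796 mol
P = nRT/V = 5.796 × 0.08206 × 696.15 / 291 = 1.138 atm

1.14 atm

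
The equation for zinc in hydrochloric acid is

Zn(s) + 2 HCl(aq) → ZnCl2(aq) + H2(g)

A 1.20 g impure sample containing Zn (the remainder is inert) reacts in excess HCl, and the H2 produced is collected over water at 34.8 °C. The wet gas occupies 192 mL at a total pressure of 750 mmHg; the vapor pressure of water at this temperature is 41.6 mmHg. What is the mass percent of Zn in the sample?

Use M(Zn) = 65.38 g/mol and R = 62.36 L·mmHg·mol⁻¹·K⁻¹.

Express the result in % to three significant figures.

P(H2) = 750 − 41.6 = 708.4 mmHg
n(H2) = PV/RT = (708.4 × 0.1920) / (62.36 × 307.95) = 0.007083 mol
n(Zn) = (1/1) × 0.007083 = 0.007083 mol
m(Zn) = 0.007083 × 65.38 = 0.4631 g
%Zn = 0.4631 / 1.20 × 100 = 38.59%

38.6 %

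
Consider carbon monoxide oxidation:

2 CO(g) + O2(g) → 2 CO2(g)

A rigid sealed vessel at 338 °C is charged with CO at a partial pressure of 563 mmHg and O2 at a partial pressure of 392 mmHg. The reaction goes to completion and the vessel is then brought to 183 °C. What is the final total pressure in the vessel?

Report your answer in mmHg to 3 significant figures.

Because the vessel is rigid and T is held at 338 °C, work the stoichiometry in partial pressures (P_i = n_iRT/V).
P(O2) required for 563 mmHg of CO = (1/2) × 563 = 281.5 mmHg; available 392 mmHg, so CO is limiting.
P(O2) remaining = 392 − (1/2) × 563 = 110.5 mmHg
P(gaseous products) = (2)/2 × 563 = 563.0 mmHg
P_total at 338 °C = 110.5 + 563.0 = 673.5 mmHg
Scaling to 183 °C: P = 673.5 × 456.15/611.15 = 502.7 mmHg

503 mmHg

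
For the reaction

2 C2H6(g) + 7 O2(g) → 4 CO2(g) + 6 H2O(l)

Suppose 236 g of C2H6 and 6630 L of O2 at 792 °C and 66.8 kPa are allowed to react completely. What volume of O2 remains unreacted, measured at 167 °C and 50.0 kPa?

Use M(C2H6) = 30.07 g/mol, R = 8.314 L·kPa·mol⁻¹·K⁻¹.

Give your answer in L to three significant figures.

n(C2H6) = 236 / 30.07 = 7.848 mol
n(O2) = PV/RT = (66.8 × 6630) / (8.314 × 1065.15) = 50.01 mol
For 7.848 mol C2H6, stoichiometry requires (7/2) × 7.848 = 27.47 mol O2; 50.01 mol is available, so C2H6 is limiting.
n(O2) consumed = (7/2) × 7.848 = 27.47 mol; remaining = 50.01 − 27.47 = 22.54 mol
V(O2) = nRT/P = 22.54 × 8.314 × 440.15 / 50.0 = 1650 L

1650 L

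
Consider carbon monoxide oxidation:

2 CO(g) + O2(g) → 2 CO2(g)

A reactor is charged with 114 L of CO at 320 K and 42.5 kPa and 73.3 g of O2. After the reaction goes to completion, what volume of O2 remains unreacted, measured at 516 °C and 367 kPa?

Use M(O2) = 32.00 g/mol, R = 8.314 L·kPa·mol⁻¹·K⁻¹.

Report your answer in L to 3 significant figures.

n(CO) = PV/RT = (42.5 × 114) / (8.314 × 320) = 1.821 mol
n(O2) = 73.3 / 32.00 = 2.291 mol
For 1.821 mol CO, stoichiometry requires (1/2) × 1.821 = 0.9105 mol O2; 2.291 mol is available, so CO is limiting.
n(O2) consumed = (1/2) × 1.821 = 0.9105 mol; remaining = 2.291 − 0.9105 = 1.381 mol
V(O2) = nRT/P = 1.381 × 8.314 × 789.15 / 367 = 24.69 L

24.7 L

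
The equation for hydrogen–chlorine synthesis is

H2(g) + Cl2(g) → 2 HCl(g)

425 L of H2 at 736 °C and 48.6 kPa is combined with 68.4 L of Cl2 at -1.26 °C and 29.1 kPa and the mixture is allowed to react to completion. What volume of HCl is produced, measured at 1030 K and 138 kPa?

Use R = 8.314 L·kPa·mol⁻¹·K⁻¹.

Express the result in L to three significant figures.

109 L

n(H2) = PV/RT = (48.6 × 425) / (8.314 × 1009.15) = 2.462 mol
n(Cl2) = PV/RT = (29.1 × 68.4) / (8.314 × 271.89) = 0.8805 mol
For 2.462 mol H2, stoichiometry requires (1/1) × 2.462 = 2.462 mol Cl2; 0.8805 mol is available, so Cl2 is limiting.
n(HCl) = (2/1) × 0.8805 = 1.761 mol
V(HCl) = nRT/P = 1.761 × 8.314 × 1030 / 138 = 109.3 L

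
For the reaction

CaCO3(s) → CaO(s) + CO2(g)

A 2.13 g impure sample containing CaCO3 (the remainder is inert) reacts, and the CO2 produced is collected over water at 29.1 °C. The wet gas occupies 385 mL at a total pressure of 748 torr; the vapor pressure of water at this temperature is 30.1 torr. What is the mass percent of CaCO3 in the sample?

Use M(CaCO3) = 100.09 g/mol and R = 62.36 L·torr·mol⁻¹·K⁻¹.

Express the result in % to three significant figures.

P(CO2) = 748 − 30.1 = 717.9 torr
n(CO2) = PV/RT = (717.9 × 0.3850) / (62.36 × 302.25) = 0.01466 mol
n(CaCO3) = (1/1) × 0.01466 = 0.01466 mol
m(CaCO3) = 0.01466 × 100.09 = 1.467 g
%CaCO3 = 1.467 / 2.13 × 100 = 68.87%

68.9 %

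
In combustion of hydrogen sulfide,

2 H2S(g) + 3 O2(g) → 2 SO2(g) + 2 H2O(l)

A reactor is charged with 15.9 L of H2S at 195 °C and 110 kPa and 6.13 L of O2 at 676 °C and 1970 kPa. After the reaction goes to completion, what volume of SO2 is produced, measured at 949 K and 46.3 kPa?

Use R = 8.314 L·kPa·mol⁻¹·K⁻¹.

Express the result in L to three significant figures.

n(H2S) = PV/RT = (110 × 15.9) / (8.314 × 468.15) = 0.4494 mol
n(O2) = PV/RT = (1970 × 6.13) / (8.314 × 949.15) = 1.530 mol
For 0.4494 mol H2S, stoichiometry requires (3/2) × 0.4494 = 0.6741 mol O2; 1.530 mol is available, so H2S is limiting.
n(SO2) = (2/2) × 0.4494 = 0.4494 mol
V(SO2) = nRT/P = 0.4494 × 8.314 × 949 / 46.3 = 76.58 L

76.6 L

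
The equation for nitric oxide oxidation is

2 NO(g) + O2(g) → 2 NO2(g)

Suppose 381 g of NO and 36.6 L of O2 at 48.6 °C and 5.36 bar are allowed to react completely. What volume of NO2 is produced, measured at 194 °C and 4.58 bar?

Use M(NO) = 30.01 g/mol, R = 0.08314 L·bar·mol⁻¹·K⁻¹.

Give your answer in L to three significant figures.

108 L

n(NO) = 381 / 30.01 = 12.70 mol
n(O2) = PV/RT = (5.36 × 36.6) / (0.08314 × 321.75) = 7.334 mol
For 12.70 mol NO, stoichiometry requires (1/2) × 12.70 = 6.350 mol O2; 7.334 mol is available, so NO is limiting.
n(NO2) = (2/2) × 12.70 = 12.70 mol
V(NO2) = nRT/P = 12.70 × 0.08314 × 467.15 / 4.58 = 107.7 L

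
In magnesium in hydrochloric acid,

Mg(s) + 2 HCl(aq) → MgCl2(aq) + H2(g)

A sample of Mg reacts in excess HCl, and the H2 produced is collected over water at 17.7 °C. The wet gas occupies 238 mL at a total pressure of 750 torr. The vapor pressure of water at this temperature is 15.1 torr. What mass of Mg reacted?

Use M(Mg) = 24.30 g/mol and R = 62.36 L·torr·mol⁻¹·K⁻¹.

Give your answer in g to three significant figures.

0.234 g

P(H2) = 750 − 15.1 = 734.9 torr
n(H2) = PV/RT = (734.9 × 0.2380) / (62.36 × 290.85) = 0.009643 mol
n(Mg) = (1/1) × 0.009643 = 0.009643 mol
m(Mg) = 0.009643 × 24.30 = 0.2343 g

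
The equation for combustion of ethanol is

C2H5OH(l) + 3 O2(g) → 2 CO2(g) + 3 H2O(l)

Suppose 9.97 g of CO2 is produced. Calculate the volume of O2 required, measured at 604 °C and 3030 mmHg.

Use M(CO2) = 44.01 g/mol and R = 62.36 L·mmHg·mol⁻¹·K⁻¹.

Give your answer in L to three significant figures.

6.13 L

n(CO2) = 9.970 / 44.01 = 0.2265 mol
n(O2) = (3/2) × 0.2265 = 0.3397 mol
V = nRT/P = 0.3397 × 62.36 × 877.15 / 3030 = 6.132 L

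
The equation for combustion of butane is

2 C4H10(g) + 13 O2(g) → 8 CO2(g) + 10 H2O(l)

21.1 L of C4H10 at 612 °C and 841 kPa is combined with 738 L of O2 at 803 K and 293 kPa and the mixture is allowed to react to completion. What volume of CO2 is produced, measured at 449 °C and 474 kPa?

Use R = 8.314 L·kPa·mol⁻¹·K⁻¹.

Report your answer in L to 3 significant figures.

n(C4H10) = PV/RT = (841 × 21.1) / (8.314 × 885.15) = 2.411 mol
n(O2) = PV/RT = (293 × 738) / (8.314 × 803) = 32.39 mol
For 2.411 mol C4H10, stoichiometry requires (13/2) × 2.411 = 15.67 mol O2; 32.39 mol is available, so C4H10 is limiting.
n(CO2) = (8/2) × 2.411 = 9.644 mol
V(CO2) = nRT/P = 9.644 × 8.314 × 722.15 / 474 = 122.2 L

122 L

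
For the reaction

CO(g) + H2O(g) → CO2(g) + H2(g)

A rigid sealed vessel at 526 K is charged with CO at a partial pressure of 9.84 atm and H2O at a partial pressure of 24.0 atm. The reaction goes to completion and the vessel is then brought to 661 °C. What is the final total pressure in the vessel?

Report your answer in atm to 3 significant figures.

At constant V, partial pressures at 526 K are proportional to moles, so apply stoichiometry directly to pressures.
P(H2O) required for 9.84 atm of CO = (1/1) × 9.84 = 9.840 atm; available 24.0 atm, so CO is limiting.
P(H2O) remaining = 24.0 − (1/1) × 9.84 = 14.16 atm
P(gaseous products) = (1+1)/1 × 9.84 = 19.68 atm
P_total at 526 K = 14.16 + 19.68 = 33.84 atm
Scaling to 661 °C: P = 33.84 × 934.15/526 = 60.10 atm

60.1 atm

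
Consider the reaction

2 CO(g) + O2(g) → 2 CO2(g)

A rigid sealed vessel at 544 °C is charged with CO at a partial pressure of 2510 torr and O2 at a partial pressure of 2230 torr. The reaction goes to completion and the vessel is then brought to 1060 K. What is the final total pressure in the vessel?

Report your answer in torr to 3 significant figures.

4520 torr

Because the vessel is rigid and T is held at 544 °C, work the stoichiometry in partial pressures (P_i = n_iRT/V).
P(O2) required for 2510 torr of CO = (1/2) × 2510 = 1255 torr; available 2230 torr, so CO is limiting.
P(O2) remaining = 2230 − (1/2) × 2510 = 975.0 torr
P(gaseous products) = (2)/2 × 2510 = 2510 torr
P_total at 544 °C = 975.0 + 2510 = 3485 torr
Scaling to 1060 K: P = 3485 × 1060/817.15 = 4521 torr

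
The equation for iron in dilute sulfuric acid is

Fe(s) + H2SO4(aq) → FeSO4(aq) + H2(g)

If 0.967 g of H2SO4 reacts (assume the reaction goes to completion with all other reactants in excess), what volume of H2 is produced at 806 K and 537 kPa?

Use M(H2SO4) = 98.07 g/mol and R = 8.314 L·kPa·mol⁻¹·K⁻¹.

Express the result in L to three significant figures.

0.123 L

n(H2SO4) = 0.9670 / 98.07 = 0.009860 mol
n(H2) = (1/1) × 0.009860 = 0.009860 mol
V = nRT/P = 0.009860 × 8.314 × 806 / 537 = 0.1230 L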